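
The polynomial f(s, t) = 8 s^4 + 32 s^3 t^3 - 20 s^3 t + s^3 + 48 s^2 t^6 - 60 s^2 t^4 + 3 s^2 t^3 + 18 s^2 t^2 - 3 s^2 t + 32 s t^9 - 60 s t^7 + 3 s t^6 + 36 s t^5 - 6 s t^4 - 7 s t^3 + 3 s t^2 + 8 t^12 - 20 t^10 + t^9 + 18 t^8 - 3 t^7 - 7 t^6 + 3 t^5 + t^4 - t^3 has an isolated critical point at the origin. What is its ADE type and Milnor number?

Type E_7, Milnor number mu = 7.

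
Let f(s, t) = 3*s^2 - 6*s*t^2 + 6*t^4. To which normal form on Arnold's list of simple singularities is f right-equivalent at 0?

A3

The Hessian of f at 0 has rank 1. Corank 1: A-series; mu = 3 gives A_3.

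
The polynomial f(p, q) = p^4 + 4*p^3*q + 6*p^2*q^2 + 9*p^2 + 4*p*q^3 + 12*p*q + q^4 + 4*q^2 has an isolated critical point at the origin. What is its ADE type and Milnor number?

The Hessian of f at 0 has rank 1. Corank 1: A-series; mu = 3 gives A_3.

Type A_3, Milnor number mu = 3.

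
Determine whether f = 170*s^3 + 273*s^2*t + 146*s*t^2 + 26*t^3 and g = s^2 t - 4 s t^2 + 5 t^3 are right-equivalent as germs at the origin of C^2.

The Hessian of f at 0 has rank 0. Corank 2; j^3 = (2*s + t)*(85*s^2 + 94*s*t + 26*t^2) splits into three distinct lines over C (the quadratic factor has nonzero discriminant), so D_4. The Hessian of g at 0 has rank 0. Corank 2; j^3 = t*(s^2 - 4*s*t + 5*t^2) splits into three distinct lines over C (the quadratic factor has nonzero discriminant), so D_4. Both have type D_4, hence right-equivalent.

Yes.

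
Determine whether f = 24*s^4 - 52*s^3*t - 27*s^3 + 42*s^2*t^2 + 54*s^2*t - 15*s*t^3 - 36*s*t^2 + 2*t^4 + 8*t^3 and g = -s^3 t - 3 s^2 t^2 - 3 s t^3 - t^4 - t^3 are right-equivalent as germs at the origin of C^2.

The Hessian of f at 0 has rank 0. Corank 2; j^3 = -(3*s - 2*t)^3 is a perfect cube, so E-series; the 4-jet and mu = 7 give E_7. The Hessian of g at 0 has rank 0. Corank 2; j^3 = -t^3 is a perfect cube, so E-series; the 4-jet and mu = 7 give E_7. Both have type E_7, hence right-equivalent.

Yes.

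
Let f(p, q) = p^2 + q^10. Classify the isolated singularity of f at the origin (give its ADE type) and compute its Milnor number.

Type A9, Milnor number mu = 9.

The Hessian of f at 0 has rank 1. Corank 1: A-series; mu = 9 gives A_9.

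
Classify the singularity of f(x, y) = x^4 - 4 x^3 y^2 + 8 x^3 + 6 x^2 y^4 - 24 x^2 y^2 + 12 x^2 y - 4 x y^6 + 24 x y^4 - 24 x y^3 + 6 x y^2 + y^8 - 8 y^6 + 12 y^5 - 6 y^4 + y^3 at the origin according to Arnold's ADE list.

E_{6}

The Hessian of f at 0 has rank 0. Corank 2; j^3 = (2*x + y)^3 is a perfect cube, so E-series; the 4-jet and mu = 6 give E_6.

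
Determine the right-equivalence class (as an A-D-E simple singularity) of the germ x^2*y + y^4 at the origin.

D_{5}

The Hessian of f at 0 has rank 0. Corank 2; j^3 = x^2*y has shape L^2 M (L != M), so D-series; mu = 5 gives D_5.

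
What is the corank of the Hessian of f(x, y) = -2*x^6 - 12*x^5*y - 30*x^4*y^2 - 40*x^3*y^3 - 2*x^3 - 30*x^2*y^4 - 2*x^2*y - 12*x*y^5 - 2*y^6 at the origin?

The Hessian at 0 is [[0, 0], [0, 0]] of rank 0; hence corank 2.

2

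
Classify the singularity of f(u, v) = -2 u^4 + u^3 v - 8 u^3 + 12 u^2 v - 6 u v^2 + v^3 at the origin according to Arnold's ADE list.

The Hessian of f at 0 has rank 0. Corank 2; j^3 = -(2*u - v)^3 is a perfect cube, so E-series; the 4-jet and mu = 7 give E_7.

E_{7}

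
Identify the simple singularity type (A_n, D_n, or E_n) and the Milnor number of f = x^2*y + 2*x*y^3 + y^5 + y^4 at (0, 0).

The Hessian of f at 0 has rank 0. Corank 2; j^3 = x^2*y has shape L^2 M (L != M), so D-series; mu = 5 gives D_5.

Type D5, Milnor number mu = 5.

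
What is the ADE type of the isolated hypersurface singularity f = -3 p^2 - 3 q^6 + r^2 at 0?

A5

The Hessian of f at 0 has rank 2. Corank 1: A-series; mu = 5 gives A_5.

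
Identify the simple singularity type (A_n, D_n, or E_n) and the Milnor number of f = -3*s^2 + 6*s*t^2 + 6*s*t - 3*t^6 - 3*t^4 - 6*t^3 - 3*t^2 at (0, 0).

The Hessian of f at 0 has rank 1. Corank 1: A-series; mu = 5 gives A_5.

Type A_{5}, Milnor number mu = 5.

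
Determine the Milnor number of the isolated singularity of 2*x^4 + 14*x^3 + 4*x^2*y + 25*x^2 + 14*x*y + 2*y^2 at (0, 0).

The Hessian of f at 0 is [[50, 14], [14, 4]] with rank 2, so corank 0. A Groebner basis of the Jacobian ideal J(f) in C{x,y} is {x, y}; counting standard monomials gives mu = 1. Corank 0: nondegenerate Morse point, so A_1.

1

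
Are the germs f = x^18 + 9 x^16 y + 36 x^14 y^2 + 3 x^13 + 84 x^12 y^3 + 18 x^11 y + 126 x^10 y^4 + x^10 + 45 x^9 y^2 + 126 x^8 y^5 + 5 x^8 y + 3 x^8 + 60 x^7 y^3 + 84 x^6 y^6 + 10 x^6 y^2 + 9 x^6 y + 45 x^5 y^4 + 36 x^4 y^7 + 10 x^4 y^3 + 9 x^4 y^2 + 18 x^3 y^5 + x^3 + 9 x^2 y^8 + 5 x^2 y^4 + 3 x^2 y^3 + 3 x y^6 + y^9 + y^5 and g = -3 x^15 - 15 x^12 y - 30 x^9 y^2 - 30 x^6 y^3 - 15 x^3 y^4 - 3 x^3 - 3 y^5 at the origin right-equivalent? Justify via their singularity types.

The Hessian of f at 0 is [[0, 0], [0, 0]] with rank 0, so corank 2. A Groebner basis of the Jacobian ideal J(f) in C{x,y} is {x^2/2 + x*y^3, y^4, x^3, x^2*y}; counting standard monomials gives mu = 8. Corank 2; j^3 = x^3 is a perfect cube, so E-series; the 5-jet and mu = 8 give E_8. The Hessian of g at 0 is [[0, 0], [0, 0]] with rank 0, so corank 2. A Groebner basis of the Jacobian ideal J(g) in C{x,y} is {y^4, x^2}; counting standard monomials gives mu = 8. Corank 2; j^3 = -3*x^3 is a perfect cube, so E-series; the 5-jet and mu = 8 give E_8. Both have type E_8, hence right-equivalent.

Yes.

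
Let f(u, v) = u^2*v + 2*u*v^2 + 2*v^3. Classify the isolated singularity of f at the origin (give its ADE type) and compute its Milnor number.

The Hessian of f at 0 has rank 0. Corank 2; j^3 = v*(u^2 + 2*u*v + 2*v^2) splits into three distinct lines over C (the quadratic factor has nonzero discriminant), so D_4.

Type D4, Milnor number mu = 4.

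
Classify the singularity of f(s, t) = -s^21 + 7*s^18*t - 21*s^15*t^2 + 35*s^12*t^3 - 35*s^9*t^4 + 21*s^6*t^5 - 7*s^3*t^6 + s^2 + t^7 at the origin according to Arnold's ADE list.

The Hessian of f at 0 has rank 1. Corank 1: A-series; mu = 6 gives A_6.

A_6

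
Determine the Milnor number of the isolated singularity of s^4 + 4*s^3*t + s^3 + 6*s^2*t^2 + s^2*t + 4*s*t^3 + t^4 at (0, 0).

5

The Hessian of f at 0 has rank 0. Corank 2; j^3 = s^2*(s + t) has shape L^2 M (L != M), so D-series; mu = 5 gives D_5.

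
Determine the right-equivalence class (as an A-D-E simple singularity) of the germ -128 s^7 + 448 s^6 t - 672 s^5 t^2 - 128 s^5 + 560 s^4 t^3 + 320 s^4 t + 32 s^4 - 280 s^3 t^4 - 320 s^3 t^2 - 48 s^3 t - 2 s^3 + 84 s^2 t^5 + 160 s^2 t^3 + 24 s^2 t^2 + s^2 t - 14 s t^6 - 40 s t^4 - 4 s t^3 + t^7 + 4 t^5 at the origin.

D8

The Hessian of f at 0 has rank 0. Corank 2; j^3 = -s^2*(2*s - t) has shape L^2 M (L != M), so D-series; mu = 8 gives D_8.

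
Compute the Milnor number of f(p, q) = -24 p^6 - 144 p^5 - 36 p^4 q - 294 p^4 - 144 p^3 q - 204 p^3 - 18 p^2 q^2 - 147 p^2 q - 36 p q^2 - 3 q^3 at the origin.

4

The Hessian of f at 0 has rank 0. Corank 2; j^3 = -3*(4*p + q)*(17*p^2 + 8*p*q + q^2) splits into three distinct lines over C (the quadratic factor has nonzero discriminant), so D_4.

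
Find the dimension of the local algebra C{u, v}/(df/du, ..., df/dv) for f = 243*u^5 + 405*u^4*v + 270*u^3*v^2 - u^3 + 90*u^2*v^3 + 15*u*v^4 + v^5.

8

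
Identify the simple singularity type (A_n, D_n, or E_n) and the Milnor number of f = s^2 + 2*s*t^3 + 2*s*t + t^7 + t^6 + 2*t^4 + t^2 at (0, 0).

Type A6, Milnor number mu = 6.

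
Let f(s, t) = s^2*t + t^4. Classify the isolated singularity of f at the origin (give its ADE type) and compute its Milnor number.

Type D_{5}, Milnor number mu = 5.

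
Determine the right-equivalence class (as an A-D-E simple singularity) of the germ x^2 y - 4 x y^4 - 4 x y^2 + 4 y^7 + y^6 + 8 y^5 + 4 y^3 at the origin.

D7

The Hessian of f at 0 has rank 0. Corank 2; j^3 = y*(x - 2*y)^2 has shape L^2 M (L != M), so D-series; mu = 7 gives D_7.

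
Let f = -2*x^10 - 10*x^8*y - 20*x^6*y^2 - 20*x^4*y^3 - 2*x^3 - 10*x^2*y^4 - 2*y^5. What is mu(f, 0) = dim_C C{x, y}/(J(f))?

8

The Hessian of f at 0 has rank 0. Corank 2; j^3 = -2*x^3 is a perfect cube, so E-series; the 5-jet and mu = 8 give E_8.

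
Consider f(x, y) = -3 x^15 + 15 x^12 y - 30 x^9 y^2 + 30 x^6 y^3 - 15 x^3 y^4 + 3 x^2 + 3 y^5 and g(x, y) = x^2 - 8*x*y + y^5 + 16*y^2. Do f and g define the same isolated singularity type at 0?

Yes.

The Hessian of f at 0 has rank 1. Corank 1: A-series; mu = 4 gives A_4. The Hessian of g at 0 has rank 1. Corank 1: A-series; mu = 4 gives A_4. Both have type A_4, hence right-equivalent.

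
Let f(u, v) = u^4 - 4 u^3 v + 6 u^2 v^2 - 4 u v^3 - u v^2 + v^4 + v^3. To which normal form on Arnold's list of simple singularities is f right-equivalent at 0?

The Hessian of f at 0 has rank 0. Corank 2; j^3 = -v^2*(u - v) has shape L^2 M (L != M), so D-series; mu = 5 gives D_5.

D5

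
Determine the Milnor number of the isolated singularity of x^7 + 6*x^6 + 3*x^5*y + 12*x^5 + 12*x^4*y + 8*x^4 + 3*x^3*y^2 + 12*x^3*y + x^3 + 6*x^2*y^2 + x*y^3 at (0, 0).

7

The Hessian of f at 0 has rank 0. Corank 2; j^3 = x^3 is a perfect cube, so E-series; the 4-jet and mu = 7 give E_7.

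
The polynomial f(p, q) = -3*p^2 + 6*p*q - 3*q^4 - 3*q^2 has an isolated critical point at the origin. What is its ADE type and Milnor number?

Type A_{3}, Milnor number mu = 3.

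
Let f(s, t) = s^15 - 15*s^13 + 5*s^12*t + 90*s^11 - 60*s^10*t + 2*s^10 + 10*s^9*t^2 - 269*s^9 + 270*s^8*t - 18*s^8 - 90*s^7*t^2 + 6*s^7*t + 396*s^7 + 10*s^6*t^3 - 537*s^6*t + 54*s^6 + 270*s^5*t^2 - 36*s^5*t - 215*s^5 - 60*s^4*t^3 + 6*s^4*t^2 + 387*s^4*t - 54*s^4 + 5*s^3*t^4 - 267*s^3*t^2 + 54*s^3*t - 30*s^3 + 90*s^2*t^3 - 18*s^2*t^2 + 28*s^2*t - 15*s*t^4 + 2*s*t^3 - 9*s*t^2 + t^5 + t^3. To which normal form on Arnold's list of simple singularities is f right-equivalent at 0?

The Hessian of f at 0 is [[0, 0], [0, 0]] with rank 0, so corank 2. A Groebner basis of the Jacobian ideal J(f) in C{s,t} is {t^3, s^2 - 3*t^2/26, s*t - 9*t^2/26}; counting standard monomials gives mu = 4. Corank 2; j^3 = -(3*s - t)*(10*s^2 - 6*s*t + t^2) splits into three distinct lines over C (the quadratic factor has nonzero discriminant), so D_4.

D4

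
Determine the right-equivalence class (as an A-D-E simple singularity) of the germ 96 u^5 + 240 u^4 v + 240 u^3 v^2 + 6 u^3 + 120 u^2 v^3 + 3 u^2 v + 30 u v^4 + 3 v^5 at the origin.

The Hessian of f at 0 is [[0, 0], [0, 0]] with rank 0, so corank 2. A Groebner basis of the Jacobian ideal J(f) in C{u,v} is {-u*v/10 + v^4, u*v^2, u^2 + u*v/2}; counting standard monomials gives mu = 6. Corank 2; j^3 = 3*u^2*(2*u + v) has shape L^2 M (L != M), so D-series; mu = 6 gives D_6.

D6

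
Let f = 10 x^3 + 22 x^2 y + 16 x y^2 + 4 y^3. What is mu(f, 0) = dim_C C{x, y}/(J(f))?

The Hessian of f at 0 has rank 0. Corank 2; j^3 = 2*(x + y)*(5*x^2 + 6*x*y + 2*y^2) splits into three distinct lines over C (the quadratic factor has nonzero discriminant), so D_4.

4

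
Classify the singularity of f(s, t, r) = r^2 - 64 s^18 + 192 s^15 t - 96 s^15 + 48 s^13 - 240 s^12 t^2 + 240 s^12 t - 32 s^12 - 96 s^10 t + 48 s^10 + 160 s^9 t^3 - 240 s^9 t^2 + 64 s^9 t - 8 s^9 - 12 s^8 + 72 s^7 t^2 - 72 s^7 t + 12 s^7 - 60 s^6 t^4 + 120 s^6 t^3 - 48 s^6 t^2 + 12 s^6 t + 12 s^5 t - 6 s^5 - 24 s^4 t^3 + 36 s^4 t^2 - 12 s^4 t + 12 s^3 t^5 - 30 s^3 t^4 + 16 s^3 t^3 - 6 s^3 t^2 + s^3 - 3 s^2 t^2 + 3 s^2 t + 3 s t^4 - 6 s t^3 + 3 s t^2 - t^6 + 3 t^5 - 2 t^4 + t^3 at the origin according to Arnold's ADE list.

E_6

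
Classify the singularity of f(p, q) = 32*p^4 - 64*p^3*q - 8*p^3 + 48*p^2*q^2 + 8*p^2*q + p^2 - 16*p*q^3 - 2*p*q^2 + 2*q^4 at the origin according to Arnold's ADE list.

A3

The Hessian of f at 0 has rank 1. Corank 1: A-series; mu = 3 gives A_3.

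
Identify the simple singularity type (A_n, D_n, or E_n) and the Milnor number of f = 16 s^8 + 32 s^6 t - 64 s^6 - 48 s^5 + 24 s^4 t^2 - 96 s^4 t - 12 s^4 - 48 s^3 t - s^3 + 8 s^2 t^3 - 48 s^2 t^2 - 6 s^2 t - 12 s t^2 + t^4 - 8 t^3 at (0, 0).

Type E6, Milnor number mu = 6.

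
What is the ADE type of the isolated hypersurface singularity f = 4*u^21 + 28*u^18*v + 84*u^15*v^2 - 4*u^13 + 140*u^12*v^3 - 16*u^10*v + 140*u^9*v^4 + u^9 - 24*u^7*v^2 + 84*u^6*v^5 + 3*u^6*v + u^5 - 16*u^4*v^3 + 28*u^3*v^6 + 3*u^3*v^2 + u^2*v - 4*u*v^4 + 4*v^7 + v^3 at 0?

The Hessian of f at 0 is [[0, 0], [0, 0]] with rank 0, so corank 2. A Groebner basis of the Jacobian ideal J(f) in C{u,v} is {v^3, u^2 + 3*v^2, u*v}; counting standard monomials gives mu = 4. Corank 2; j^3 = v*(u^2 + v^2) splits into three distinct lines over C (the quadratic factor has nonzero discriminant), so D_4.

D_{4}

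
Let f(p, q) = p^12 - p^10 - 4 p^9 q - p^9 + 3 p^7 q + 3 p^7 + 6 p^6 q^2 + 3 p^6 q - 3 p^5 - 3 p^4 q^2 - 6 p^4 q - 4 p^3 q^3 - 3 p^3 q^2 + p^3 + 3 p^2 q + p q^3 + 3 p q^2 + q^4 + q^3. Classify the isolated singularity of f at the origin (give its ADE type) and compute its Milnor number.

Type E_{7}, Milnor number mu = 7.

The Hessian of f at 0 is [[0, 0], [0, 0]] with rank 0, so corank 2. A Groebner basis of the Jacobian ideal J(f) in C{p,q} is {p^3 + 3*p^2*q + 6*p^2 + 12*p*q + 6*q^2, -3*p^2 + p*q^2 - 6*p*q - 3*q^2, 3*p^2 + 6*p*q + q^3 + 3*q^2}; counting standard monomials gives mu = 7. Corank 2; j^3 = (p + q)^3 is a perfect cube, so E-series; the 4-jet and mu = 7 give E_7.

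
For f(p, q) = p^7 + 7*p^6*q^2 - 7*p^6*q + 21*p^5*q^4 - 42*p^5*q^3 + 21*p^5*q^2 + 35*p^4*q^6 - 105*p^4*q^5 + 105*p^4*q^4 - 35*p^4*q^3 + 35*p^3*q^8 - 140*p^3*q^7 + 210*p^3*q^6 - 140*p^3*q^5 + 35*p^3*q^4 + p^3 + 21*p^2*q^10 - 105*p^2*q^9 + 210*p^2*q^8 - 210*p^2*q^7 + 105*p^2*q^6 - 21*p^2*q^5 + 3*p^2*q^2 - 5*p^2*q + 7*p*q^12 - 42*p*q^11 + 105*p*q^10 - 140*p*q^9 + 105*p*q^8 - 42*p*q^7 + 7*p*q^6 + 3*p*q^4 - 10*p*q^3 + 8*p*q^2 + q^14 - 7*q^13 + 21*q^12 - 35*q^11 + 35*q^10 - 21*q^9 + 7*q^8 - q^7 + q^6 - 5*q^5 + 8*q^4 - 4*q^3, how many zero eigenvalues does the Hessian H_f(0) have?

2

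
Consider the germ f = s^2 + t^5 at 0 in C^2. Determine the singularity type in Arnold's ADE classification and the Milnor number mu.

Type A_{4}, Milnor number mu = 4.

The Hessian of f at 0 is [[2, 0], [0, 0]] with rank 1, so corank 1. A Groebner basis of the Jacobian ideal J(f) in C{s,t} is {t^4, s}; counting standard monomials gives mu = 4. Corank 1: A-series; mu = 4 gives A_4.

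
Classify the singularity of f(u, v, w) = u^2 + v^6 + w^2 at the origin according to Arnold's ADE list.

A_5

The Hessian of f at 0 is [[2, 0, 0], [0, 0, 0], [0, 0, 2]] with rank 2, so corank 1. A Groebner basis of the Jacobian ideal J(f) in C{u,v,w} is {v^5, u, w}; counting standard monomials gives mu = 5. Corank 1: A-series; mu = 5 gives A_5.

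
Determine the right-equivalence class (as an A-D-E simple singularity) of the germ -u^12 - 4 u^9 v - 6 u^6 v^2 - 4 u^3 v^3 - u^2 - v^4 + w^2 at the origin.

The Hessian of f at 0 is [[-2, 0, 0], [0, 0, 0], [0, 0, 2]] with rank 2, so corank 1. A Groebner basis of the Jacobian ideal J(f) in C{u,v,w} is {v^3, u, w}; counting standard monomials gives mu = 3. Corank 1: A-series; mu = 3 gives A_3.

A_3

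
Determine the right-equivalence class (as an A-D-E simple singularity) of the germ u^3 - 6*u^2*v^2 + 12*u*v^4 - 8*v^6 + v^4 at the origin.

E6

The Hessian of f at 0 is [[0, 0], [0, 0]] with rank 0, so corank 2. A Groebner basis of the Jacobian ideal J(f) in C{u,v} is {u^3, u^2*v, -u^2/4 + u*v^2, v^3}; counting standard monomials gives mu = 6. Corank 2; j^3 = u^3 is a perfect cube, so E-series; the 4-jet and mu = 6 give E_6.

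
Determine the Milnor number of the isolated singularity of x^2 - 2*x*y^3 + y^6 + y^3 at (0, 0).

The Hessian of f at 0 is [[2, 0], [0, 0]] with rank 1, so corank 1. A Groebner basis of the Jacobian ideal J(f) in C{x,y} is {y^2, x}; counting standard monomials gives mu = 2. Corank 1: A-series; mu = 2 gives A_2.

2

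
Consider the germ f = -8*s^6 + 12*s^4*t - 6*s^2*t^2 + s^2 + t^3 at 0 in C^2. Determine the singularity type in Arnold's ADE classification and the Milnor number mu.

The Hessian of f at 0 is [[2, 0], [0, 0]] with rank 1, so corank 1. A Groebner basis of the Jacobian ideal J(f) in C{s,t} is {t^2, s}; counting standard monomials gives mu = 2. Corank 1: A-series; mu = 2 gives A_2.

Type A_2, Milnor number mu = 2.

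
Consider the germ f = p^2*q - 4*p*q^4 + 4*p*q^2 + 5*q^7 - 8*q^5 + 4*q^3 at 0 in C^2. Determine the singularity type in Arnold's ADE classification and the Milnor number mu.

The Hessian of f at 0 has rank 0. Corank 2; j^3 = q*(p + 2*q)^2 has shape L^2 M (L != M), so D-series; mu = 8 gives D_8.

Type D_8, Milnor number mu = 8.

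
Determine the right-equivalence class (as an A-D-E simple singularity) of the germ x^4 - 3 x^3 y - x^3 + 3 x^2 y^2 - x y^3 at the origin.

E_7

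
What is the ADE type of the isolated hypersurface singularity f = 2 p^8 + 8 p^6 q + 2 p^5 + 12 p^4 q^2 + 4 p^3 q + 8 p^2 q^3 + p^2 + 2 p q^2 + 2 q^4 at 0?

The Hessian of f at 0 is [[2, 0], [0, 0]] with rank 1, so corank 1. A Groebner basis of the Jacobian ideal J(f) in C{p,q} is {p^2, p*q, p + q^2}; counting standard monomials gives mu = 3. Corank 1: A-series; mu = 3 gives A_3.

A_3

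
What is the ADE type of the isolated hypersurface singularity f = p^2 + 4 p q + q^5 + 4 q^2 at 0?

A_{4}

The Hessian of f at 0 has rank 1. Corank 1: A-series; mu = 4 gives A_4.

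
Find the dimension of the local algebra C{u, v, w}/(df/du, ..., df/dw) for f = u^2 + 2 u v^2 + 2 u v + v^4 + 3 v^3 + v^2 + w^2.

2

The Hessian of f at 0 is [[2, 2, 0], [2, 2, 0], [0, 0, 2]] with rank 2, so corank 1. A Groebner basis of the Jacobian ideal J(f) in C{u,v,w} is {v^2, u + v, w}; counting standard monomials gives mu = 2. Corank 1: A-series; mu = 2 gives A_2.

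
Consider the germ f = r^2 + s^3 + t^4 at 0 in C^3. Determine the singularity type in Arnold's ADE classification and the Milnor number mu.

The Hessian of f at 0 is [[0, 0, 0], [0, 0, 0], [0, 0, 2]] with rank 1, so corank 2. A Groebner basis of the Jacobian ideal J(f) in C{s,t,r} is {t^3, s^2, r}; counting standard monomials gives mu = 6. Corank 2; j^3 = s^3 is a perfect cube, so E-series; the 4-jet and mu = 6 give E_6.

Type E6, Milnor number mu = 6.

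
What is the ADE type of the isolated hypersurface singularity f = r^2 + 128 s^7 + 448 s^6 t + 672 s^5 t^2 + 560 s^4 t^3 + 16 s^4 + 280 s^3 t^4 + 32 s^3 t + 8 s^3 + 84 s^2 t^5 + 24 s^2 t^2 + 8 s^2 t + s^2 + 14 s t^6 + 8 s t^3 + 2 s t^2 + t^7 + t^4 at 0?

A_{6}

The Hessian of f at 0 is [[2, 0, 0], [0, 0, 0], [0, 0, 2]] with rank 2, so corank 1. A Groebner basis of the Jacobian ideal J(f) in C{s,t,r} is {-7*s*t/3 - 5*s/12 + t^4 - 2*t^3/3 - 5*t^2/12, s*t^2 + 2*s*t/3 + s/12 + t^3/3 + t^2/12, s^2 + s*t + s/4 + t^2/4, r}; counting standard monomials gives mu = 6. Corank 1: A-series; mu = 6 gives A_6.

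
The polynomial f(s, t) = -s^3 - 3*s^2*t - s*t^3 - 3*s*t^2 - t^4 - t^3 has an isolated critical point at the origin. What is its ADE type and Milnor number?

The Hessian of f at 0 has rank 0. Corank 2; j^3 = -(s + t)^3 is a perfect cube, so E-series; the 4-jet and mu = 7 give E_7.

Type E7, Milnor number mu = 7.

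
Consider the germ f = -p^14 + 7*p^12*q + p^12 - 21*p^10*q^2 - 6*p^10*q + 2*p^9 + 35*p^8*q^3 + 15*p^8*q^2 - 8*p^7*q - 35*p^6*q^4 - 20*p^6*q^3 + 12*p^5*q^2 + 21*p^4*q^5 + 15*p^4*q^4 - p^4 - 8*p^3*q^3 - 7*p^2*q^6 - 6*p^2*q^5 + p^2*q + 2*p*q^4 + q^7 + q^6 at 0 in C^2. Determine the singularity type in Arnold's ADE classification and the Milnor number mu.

Type D_7, Milnor number mu = 7.

The Hessian of f at 0 has rank 0. Corank 2; j^3 = p^2*q has shape L^2 M (L != M), so D-series; mu = 7 gives D_7.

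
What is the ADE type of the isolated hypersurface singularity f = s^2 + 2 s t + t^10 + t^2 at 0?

A_9

The Hessian of f at 0 has rank 1. Corank 1: A-series; mu = 9 gives A_9.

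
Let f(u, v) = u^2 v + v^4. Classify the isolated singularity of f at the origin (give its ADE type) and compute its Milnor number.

The Hessian of f at 0 is [[0, 0], [0, 0]] with rank 0, so corank 2. A Groebner basis of the Jacobian ideal J(f) in C{u,v} is {u^3, u^2/4 + v^3, u*v}; counting standard monomials gives mu = 5. Corank 2; j^3 = u^2*v has shape L^2 M (L != M), so D-series; mu = 5 gives D_5.

Type D_5, Milnor number mu = 5.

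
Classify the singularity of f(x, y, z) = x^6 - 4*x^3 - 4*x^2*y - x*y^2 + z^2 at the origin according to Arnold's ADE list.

D_{7}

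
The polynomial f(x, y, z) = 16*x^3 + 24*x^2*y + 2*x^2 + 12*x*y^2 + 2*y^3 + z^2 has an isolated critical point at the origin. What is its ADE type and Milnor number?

Type A_{2}, Milnor number mu = 2.

The Hessian of f at 0 has rank 2. Corank 1: A-series; mu = 2 gives A_2.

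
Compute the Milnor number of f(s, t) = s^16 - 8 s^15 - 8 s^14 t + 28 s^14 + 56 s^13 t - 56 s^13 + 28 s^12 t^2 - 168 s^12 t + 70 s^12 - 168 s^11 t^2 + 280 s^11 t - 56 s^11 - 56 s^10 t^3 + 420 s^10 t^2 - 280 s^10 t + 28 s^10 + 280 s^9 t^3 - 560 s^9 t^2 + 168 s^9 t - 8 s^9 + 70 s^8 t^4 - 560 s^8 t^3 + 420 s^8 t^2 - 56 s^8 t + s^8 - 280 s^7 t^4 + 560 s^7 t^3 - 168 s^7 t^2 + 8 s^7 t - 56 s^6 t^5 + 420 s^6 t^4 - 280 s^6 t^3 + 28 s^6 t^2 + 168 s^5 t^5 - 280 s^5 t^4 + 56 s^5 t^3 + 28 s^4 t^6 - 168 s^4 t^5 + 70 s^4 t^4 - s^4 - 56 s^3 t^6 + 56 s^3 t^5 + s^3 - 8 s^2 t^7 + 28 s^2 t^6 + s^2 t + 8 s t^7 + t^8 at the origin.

9

The Hessian of f at 0 is [[0, 0], [0, 0]] with rank 0, so corank 2. A Groebner basis of the Jacobian ideal J(f) in C{s,t} is {-s*t/8 + t^7, s*t^2, s^2 + s*t}; counting standard monomials gives mu = 9. Corank 2; j^3 = s^2*(s + t) has shape L^2 M (L != M), so D-series; mu = 9 gives D_9.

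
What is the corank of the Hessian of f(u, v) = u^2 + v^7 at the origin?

1

Hessian at 0 has rank 1.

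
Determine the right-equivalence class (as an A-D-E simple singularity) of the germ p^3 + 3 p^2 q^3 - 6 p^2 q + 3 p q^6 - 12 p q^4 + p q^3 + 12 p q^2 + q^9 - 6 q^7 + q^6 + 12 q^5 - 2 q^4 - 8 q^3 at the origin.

The Hessian of f at 0 has rank 0. Corank 2; j^3 = (p - 2*q)^3 is a perfect cube, so E-series; the 4-jet and mu = 7 give E_7.

E_7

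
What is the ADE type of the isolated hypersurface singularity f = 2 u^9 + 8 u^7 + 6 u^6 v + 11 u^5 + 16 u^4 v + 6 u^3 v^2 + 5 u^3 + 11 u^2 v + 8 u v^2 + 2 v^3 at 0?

D_4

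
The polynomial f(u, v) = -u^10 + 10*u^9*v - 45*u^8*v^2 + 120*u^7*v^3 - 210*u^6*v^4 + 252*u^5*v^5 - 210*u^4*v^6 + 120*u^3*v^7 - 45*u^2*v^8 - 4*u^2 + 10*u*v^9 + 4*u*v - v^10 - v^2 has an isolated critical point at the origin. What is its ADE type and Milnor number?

Type A_9, Milnor number mu = 9.

The Hessian of f at 0 is [[-8, 4], [4, -2]] with rank 1, so corank 1. A Groebner basis of the Jacobian ideal J(f) in C{u,v} is {v^9, u - v/2}; counting standard monomials gives mu = 9. Corank 1: A-series; mu = 9 gives A_9.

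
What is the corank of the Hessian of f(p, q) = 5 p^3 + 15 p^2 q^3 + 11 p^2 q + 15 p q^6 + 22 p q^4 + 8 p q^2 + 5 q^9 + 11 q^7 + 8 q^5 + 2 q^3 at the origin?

2

Hessian at 0 has rank 0.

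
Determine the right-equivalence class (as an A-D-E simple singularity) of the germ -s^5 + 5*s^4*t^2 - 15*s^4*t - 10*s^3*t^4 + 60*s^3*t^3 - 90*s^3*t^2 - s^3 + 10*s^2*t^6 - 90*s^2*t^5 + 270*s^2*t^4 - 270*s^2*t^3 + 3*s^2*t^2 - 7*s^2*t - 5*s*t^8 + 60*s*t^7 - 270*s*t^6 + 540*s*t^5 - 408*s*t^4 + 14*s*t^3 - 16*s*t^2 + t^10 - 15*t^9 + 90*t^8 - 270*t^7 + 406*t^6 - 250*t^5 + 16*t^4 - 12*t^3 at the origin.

D6

The Hessian of f at 0 has rank 0. Corank 2; j^3 = -(s + 2*t)^2*(s + 3*t) has shape L^2 M (L != M), so D-series; mu = 6 gives D_6.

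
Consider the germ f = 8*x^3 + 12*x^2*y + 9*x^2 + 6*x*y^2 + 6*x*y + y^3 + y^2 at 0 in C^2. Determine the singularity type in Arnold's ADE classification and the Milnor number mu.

Type A2, Milnor number mu = 2.

The Hessian of f at 0 has rank 1. Corank 1: A-series; mu = 2 gives A_2.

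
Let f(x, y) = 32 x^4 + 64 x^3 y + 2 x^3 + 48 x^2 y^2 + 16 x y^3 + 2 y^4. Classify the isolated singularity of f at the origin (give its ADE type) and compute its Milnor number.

Type E6, Milnor number mu = 6.

The Hessian of f at 0 is [[0, 0], [0, 0]] with rank 0, so corank 2. A Groebner basis of the Jacobian ideal J(f) in C{x,y} is {y^4, x*y^2 + y^3/6, x^2}; counting standard monomials gives mu = 6. Corank 2; j^3 = 2*x^3 is a perfect cube, so E-series; the 4-jet and mu = 6 give E_6.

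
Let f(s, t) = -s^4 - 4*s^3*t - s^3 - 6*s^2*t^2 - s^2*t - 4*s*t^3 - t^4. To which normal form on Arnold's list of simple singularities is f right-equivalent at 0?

D5

The Hessian of f at 0 has rank 0. Corank 2; j^3 = -s^2*(s + t) has shape L^2 M (L != M), so D-series; mu = 5 gives D_5.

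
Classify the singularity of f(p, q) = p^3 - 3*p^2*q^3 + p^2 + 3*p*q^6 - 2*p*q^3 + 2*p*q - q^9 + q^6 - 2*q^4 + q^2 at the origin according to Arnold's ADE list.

The Hessian of f at 0 has rank 1. Corank 1: A-series; mu = 2 gives A_2.

A_2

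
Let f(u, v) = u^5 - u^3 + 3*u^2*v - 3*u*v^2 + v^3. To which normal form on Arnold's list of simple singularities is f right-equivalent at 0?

E_{8}

The Hessian of f at 0 is [[0, 0], [0, 0]] with rank 0, so corank 2. A Groebner basis of the Jacobian ideal J(f) in C{u,v} is {v^5, u*v^3 - 3*v^4/4, u^2 - 2*u*v + v^2}; counting standard monomials gives mu = 8. Corank 2; j^3 = -(u - v)^3 is a perfect cube, so E-series; the 5-jet and mu = 8 give E_8.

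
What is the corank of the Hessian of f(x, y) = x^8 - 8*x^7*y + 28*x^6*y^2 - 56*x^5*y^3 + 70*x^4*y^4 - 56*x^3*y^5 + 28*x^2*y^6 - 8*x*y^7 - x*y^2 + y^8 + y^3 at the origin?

2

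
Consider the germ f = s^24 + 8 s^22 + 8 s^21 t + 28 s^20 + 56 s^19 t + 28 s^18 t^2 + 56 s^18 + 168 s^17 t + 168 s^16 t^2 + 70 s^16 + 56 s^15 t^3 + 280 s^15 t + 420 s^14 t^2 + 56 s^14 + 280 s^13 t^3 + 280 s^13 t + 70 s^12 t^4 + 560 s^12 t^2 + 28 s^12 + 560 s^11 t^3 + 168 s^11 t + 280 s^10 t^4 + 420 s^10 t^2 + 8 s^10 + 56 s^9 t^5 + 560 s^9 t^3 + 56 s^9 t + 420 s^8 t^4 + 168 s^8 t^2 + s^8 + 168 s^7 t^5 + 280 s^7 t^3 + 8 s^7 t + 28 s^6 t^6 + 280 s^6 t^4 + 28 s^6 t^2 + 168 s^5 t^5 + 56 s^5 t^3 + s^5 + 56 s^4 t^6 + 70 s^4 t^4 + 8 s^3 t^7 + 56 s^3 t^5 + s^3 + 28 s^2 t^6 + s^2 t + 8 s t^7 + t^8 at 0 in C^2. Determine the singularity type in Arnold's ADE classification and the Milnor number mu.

The Hessian of f at 0 has rank 0. Corank 2; j^3 = s^2*(s + t) has shape L^2 M (L != M), so D-series; mu = 9 gives D_9.

Type D_9, Milnor number mu = 9.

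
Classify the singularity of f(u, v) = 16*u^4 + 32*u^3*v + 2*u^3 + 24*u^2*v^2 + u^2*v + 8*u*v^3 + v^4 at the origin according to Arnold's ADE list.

D_{5}

The Hessian of f at 0 is [[0, 0], [0, 0]] with rank 0, so corank 2. A Groebner basis of the Jacobian ideal J(f) in C{u,v} is {u*v^2, -u*v/8 + v^3, u^2 + u*v/2}; counting standard monomials gives mu = 5. Corank 2; j^3 = u^2*(2*u + v) has shape L^2 M (L != M), so D-series; mu = 5 gives D_5.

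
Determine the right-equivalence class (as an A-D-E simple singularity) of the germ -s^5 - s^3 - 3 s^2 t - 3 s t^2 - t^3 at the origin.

E_8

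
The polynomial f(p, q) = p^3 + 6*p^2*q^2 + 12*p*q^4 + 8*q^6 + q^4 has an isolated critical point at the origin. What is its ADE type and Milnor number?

Type E_{6}, Milnor number mu = 6.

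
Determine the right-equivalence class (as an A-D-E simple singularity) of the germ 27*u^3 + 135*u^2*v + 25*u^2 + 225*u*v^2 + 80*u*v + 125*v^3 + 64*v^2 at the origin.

The Hessian of f at 0 is [[50, 80], [80, 128]] with rank 1, so corank 1. A Groebner basis of the Jacobian ideal J(f) in C{u,v} is {v^2, u + 8*v/5}; counting standard monomials gives mu = 2. Corank 1: A-series; mu = 2 gives A_2.

A_2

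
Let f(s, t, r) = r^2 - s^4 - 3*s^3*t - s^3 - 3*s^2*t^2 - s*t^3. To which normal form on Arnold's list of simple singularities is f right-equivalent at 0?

The Hessian of f at 0 has rank 1. Corank 2; j^3 = -s^3 is a perfect cube, so E-series; the 4-jet and mu = 7 give E_7.

E_{7}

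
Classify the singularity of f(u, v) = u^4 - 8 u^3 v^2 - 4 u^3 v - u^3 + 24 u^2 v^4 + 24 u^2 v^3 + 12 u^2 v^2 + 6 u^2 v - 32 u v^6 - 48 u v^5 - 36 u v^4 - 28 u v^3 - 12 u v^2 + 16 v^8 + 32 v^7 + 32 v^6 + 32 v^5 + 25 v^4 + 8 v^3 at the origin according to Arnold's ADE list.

E_6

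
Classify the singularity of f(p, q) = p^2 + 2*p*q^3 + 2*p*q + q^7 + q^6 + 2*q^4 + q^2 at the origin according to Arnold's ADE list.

A_{6}

The Hessian of f at 0 is [[2, 2], [2, 2]] with rank 1, so corank 1. A Groebner basis of the Jacobian ideal J(f) in C{p,q} is {p + q^3 + q, p^2 + 2*p*q + q^2}; counting standard monomials gives mu = 6. Corank 1: A-series; mu = 6 gives A_6.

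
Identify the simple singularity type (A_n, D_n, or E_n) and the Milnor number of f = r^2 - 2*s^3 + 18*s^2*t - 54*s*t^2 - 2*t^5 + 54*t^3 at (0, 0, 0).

The Hessian of f at 0 has rank 1. Corank 2; j^3 = -2*(s - 3*t)^3 is a perfect cube, so E-series; the 5-jet and mu = 8 give E_8.

Type E_8, Milnor number mu = 8.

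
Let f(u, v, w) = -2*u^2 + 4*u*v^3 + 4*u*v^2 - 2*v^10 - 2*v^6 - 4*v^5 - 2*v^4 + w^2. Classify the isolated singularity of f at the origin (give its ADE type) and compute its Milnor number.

Type A9, Milnor number mu = 9.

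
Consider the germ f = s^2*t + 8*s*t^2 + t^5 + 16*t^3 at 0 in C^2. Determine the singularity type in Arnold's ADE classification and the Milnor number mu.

Type D6, Milnor number mu = 6.

The Hessian of f at 0 has rank 0. Corank 2; j^3 = t*(s + 4*t)^2 has shape L^2 M (L != M), so D-series; mu = 6 gives D_6.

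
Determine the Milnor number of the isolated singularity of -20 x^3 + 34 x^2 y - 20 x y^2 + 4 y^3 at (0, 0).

4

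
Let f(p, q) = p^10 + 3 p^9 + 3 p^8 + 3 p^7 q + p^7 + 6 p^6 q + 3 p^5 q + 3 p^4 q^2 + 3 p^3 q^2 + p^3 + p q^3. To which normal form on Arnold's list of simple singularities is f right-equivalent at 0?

The Hessian of f at 0 has rank 0. Corank 2; j^3 = p^3 is a perfect cube, so E-series; the 4-jet and mu = 7 give E_7.

E_7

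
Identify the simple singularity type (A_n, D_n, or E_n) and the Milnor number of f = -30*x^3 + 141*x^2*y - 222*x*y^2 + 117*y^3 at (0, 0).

Type D_{4}, Milnor number mu = 4.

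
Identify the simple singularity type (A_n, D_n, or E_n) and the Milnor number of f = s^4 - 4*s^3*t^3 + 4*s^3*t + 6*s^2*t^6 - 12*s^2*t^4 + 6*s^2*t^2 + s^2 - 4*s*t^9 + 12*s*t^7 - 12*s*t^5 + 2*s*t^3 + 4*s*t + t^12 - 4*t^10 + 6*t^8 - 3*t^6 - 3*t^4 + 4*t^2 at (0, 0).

Type A_{3}, Milnor number mu = 3.

The Hessian of f at 0 has rank 1. Corank 1: A-series; mu = 3 gives A_3.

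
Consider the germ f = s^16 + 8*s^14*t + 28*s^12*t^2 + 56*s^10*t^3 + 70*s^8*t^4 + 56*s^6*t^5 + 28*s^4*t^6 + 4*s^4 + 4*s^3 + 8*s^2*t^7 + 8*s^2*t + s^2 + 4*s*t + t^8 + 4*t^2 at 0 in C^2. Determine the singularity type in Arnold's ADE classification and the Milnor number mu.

The Hessian of f at 0 has rank 1. Corank 1: A-series; mu = 7 gives A_7.

Type A_7, Milnor number mu = 7.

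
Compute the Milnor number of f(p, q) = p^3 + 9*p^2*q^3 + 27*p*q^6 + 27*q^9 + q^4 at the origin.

6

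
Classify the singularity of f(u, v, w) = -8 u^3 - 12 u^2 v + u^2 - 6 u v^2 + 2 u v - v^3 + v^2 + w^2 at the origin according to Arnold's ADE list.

A2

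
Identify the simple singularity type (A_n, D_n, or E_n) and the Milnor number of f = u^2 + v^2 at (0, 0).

The Hessian of f at 0 has rank 2. Corank 0: nondegenerate Morse point, so A_1.

Type A_{1}, Milnor number mu = 1.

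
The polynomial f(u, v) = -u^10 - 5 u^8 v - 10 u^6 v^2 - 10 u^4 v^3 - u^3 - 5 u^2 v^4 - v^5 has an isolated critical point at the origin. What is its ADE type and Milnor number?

Type E_8, Milnor number mu = 8.

The Hessian of f at 0 is [[0, 0], [0, 0]] with rank 0, so corank 2. A Groebner basis of the Jacobian ideal J(f) in C{u,v} is {v^4, u^2}; counting standard monomials gives mu = 8. Corank 2; j^3 = -u^3 is a perfect cube, so E-series; the 5-jet and mu = 8 give E_8.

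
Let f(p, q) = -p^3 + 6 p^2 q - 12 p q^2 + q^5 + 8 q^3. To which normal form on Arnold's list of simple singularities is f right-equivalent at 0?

The Hessian of f at 0 has rank 0. Corank 2; j^3 = -(p - 2*q)^3 is a perfect cube, so E-series; the 5-jet and mu = 8 give E_8.

E_8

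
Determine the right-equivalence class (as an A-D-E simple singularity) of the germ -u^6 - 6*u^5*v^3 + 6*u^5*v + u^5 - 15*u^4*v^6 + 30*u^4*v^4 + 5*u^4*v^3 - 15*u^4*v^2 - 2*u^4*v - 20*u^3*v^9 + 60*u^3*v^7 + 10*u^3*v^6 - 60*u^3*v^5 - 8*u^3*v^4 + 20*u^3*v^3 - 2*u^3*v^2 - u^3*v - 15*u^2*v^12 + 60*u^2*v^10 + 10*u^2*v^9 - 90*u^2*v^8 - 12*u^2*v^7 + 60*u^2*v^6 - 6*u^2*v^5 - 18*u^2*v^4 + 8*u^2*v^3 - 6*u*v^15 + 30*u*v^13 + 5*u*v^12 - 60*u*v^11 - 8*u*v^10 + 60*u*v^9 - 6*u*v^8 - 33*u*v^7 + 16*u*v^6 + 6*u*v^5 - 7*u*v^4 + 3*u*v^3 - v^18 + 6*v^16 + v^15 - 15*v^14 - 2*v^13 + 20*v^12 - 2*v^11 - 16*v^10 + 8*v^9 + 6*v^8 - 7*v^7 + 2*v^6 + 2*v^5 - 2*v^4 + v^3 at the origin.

E7

The Hessian of f at 0 has rank 0. Corank 2; j^3 = v^3 is a perfect cube, so E-series; the 4-jet and mu = 7 give E_7.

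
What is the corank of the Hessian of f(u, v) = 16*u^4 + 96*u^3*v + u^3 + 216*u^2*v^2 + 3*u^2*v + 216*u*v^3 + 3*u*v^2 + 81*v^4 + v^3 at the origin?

The Hessian at 0 is [[0, 0], [0, 0]] of rank 0; hence corank 2.

2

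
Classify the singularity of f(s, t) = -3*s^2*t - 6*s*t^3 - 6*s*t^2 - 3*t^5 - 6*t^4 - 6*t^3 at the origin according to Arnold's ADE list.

D_{4}

The Hessian of f at 0 is [[0, 0], [0, 0]] with rank 0, so corank 2. A Groebner basis of the Jacobian ideal J(f) in C{s,t} is {t^3, s^2 + 2*t^2, s*t + t^2}; counting standard monomials gives mu = 4. Corank 2; j^3 = -3*t*(s^2 + 2*s*t + 2*t^2) splits into three distinct lines over C (the quadratic factor has nonzero discriminant), so D_4.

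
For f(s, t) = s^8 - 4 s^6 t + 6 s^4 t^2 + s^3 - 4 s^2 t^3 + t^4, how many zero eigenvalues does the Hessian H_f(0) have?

2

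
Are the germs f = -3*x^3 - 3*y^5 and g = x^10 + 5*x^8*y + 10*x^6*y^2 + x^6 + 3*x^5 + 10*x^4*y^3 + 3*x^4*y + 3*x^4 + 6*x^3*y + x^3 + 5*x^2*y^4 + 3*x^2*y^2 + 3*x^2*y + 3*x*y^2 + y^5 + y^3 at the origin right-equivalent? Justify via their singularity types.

Yes.

The Hessian of f at 0 is [[0, 0], [0, 0]] with rank 0, so corank 2. A Groebner basis of the Jacobian ideal J(f) in C{x,y} is {y^4, x^2}; counting standard monomials gives mu = 8. Corank 2; j^3 = -3*x^3 is a perfect cube, so E-series; the 5-jet and mu = 8 give E_8. The Hessian of g at 0 is [[0, 0], [0, 0]] with rank 0, so corank 2. A Groebner basis of the Jacobian ideal J(g) in C{x,y} is {x^2/4 + x*y^3 + x*y^2/2 + x*y/2 + y^3/2 + y^2/4, y^4, x^3 + 3*x^2/2 + 3*x*y + y^3 + 3*y^2/2, x^2*y - x^2/2 + x*y^2 - x*y - y^2/2}; counting standard monomials gives mu = 8. Corank 2; j^3 = (x + y)^3 is a perfect cube, so E-series; the 5-jet and mu = 8 give E_8. Both have type E_8, hence right-equivalent.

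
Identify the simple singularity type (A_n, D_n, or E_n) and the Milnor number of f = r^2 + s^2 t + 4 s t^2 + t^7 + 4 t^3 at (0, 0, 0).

Type D8, Milnor number mu = 8.

The Hessian of f at 0 is [[0, 0, 0], [0, 0, 0], [0, 0, 2]] with rank 1, so corank 2. A Groebner basis of the Jacobian ideal J(f) in C{s,t,r} is {s^2/7 + t^6 - 4*t^2/7, s^3 + 8*t^3, s*t + 2*t^2, r}; counting standard monomials gives mu = 8. Corank 2; j^3 = t*(s + 2*t)^2 has shape L^2 M (L != M), so D-series; mu = 8 gives D_8.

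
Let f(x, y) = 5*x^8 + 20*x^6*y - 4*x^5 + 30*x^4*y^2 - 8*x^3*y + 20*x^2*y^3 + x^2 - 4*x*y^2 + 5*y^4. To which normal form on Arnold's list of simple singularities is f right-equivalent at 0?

The Hessian of f at 0 is [[2, 0], [0, 0]] with rank 1, so corank 1. A Groebner basis of the Jacobian ideal J(f) in C{x,y} is {x^2, x*y, -x/2 + y^2}; counting standard monomials gives mu = 3. Corank 1: A-series; mu = 3 gives A_3.

A_3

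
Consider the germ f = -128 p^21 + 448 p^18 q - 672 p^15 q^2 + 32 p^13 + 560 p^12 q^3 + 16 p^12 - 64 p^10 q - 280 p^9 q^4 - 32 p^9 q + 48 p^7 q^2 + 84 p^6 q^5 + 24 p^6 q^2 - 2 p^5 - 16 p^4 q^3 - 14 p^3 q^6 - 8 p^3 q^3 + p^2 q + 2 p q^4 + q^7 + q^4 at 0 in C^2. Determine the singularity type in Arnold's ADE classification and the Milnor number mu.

Type D_5, Milnor number mu = 5.

The Hessian of f at 0 has rank 0. Corank 2; j^3 = p^2*q has shape L^2 M (L != M), so D-series; mu = 5 gives D_5.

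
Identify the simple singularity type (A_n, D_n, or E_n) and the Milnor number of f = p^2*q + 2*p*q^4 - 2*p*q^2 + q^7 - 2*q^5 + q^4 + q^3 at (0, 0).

The Hessian of f at 0 has rank 0. Corank 2; j^3 = q*(p - q)^2 has shape L^2 M (L != M), so D-series; mu = 5 gives D_5.

Type D5, Milnor number mu = 5.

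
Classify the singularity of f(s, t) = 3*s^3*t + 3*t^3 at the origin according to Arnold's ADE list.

E_{7}

The Hessian of f at 0 is [[0, 0], [0, 0]] with rank 0, so corank 2. A Groebner basis of the Jacobian ideal J(f) in C{s,t} is {s^3 + 3*t^2, s^2*t, t^3}; counting standard monomials gives mu = 7. Corank 2; j^3 = 3*t^3 is a perfect cube, so E-series; the 4-jet and mu = 7 give E_7.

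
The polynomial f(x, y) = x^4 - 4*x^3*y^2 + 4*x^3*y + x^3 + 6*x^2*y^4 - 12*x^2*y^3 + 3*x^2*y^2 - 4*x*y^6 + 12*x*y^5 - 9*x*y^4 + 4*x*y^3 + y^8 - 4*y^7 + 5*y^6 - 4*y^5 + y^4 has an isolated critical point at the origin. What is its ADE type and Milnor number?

Type E6, Milnor number mu = 6.

The Hessian of f at 0 has rank 0. Corank 2; j^3 = x^3 is a perfect cube, so E-series; the 4-jet and mu = 6 give E_6.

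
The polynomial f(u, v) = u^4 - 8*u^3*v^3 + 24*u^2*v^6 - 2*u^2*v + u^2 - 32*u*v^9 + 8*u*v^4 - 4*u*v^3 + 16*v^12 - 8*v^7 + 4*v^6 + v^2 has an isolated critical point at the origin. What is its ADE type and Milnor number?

The Hessian of f at 0 is [[2, 0], [0, 2]] with rank 2, so corank 0. A Groebner basis of the Jacobian ideal J(f) in C{u,v} is {u, v}; counting standard monomials gives mu = 1. Corank 0: nondegenerate Morse point, so A_1.

Type A_{1}, Milnor number mu = 1.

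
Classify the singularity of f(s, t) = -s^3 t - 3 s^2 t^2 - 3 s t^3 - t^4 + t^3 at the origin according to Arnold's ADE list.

The Hessian of f at 0 is [[0, 0], [0, 0]] with rank 0, so corank 2. A Groebner basis of the Jacobian ideal J(f) in C{s,t} is {s^3 - 3*s*t^2 - 3*t^2, s^2*t + 2*s*t^2, t^3}; counting standard monomials gives mu = 7. Corank 2; j^3 = t^3 is a perfect cube, so E-series; the 4-jet and mu = 7 give E_7.

E_{7}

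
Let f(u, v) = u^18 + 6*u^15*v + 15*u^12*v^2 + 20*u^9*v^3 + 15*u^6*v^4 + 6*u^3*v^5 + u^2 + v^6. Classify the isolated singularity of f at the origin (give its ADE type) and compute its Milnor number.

The Hessian of f at 0 has rank 1. Corank 1: A-series; mu = 5 gives A_5.

Type A_{5}, Milnor number mu = 5.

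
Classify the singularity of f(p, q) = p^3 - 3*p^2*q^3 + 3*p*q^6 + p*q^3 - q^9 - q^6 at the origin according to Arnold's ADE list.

E_7

The Hessian of f at 0 has rank 0. Corank 2; j^3 = p^3 is a perfect cube, so E-series; the 4-jet and mu = 7 give E_7.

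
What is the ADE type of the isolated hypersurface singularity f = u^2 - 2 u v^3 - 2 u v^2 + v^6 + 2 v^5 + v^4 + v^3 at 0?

A_{2}

The Hessian of f at 0 has rank 1. Corank 1: A-series; mu = 2 gives A_2.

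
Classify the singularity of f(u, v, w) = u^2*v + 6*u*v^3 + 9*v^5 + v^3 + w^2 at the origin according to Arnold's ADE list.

D_4

The Hessian of f at 0 is [[0, 0, 0], [0, 0, 0], [0, 0, 2]] with rank 1, so corank 2. A Groebner basis of the Jacobian ideal J(f) in C{u,v,w} is {v^3, u^2 + 3*v^2, u*v, w}; counting standard monomials gives mu = 4. Corank 2; j^3 = v*(u^2 + v^2) splits into three distinct lines over C (the quadratic factor has nonzero discriminant), so D_4.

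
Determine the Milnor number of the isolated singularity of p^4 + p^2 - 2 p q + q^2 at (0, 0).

3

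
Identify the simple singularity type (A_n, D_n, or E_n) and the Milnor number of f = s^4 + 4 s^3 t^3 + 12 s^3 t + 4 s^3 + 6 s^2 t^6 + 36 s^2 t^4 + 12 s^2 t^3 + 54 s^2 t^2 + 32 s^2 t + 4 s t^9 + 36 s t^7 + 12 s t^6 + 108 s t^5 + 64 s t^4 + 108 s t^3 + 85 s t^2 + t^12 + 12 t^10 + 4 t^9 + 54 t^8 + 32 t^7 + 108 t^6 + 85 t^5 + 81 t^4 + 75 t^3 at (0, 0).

Type D_5, Milnor number mu = 5.

The Hessian of f at 0 is [[0, 0], [0, 0]] with rank 0, so corank 2. A Groebner basis of the Jacobian ideal J(f) in C{s,t} is {s*t^2 + 10*s*t + 25*t^2, -4*s*t + t^3 - 10*t^2, s^2 + 11*s*t/2 + 15*t^2/2}; counting standard monomials gives mu = 5. Corank 2; j^3 = (s + 3*t)*(2*s + 5*t)^2 has shape L^2 M (L != M), so D-series; mu = 5 gives D_5.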